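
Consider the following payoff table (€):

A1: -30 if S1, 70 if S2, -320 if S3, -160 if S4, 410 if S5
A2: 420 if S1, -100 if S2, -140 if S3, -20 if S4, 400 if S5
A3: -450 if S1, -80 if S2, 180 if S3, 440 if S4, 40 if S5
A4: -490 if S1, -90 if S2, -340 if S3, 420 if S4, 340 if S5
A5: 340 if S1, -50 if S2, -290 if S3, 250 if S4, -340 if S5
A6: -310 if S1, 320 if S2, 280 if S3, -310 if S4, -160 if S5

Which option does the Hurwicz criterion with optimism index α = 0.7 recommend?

A2

A1: 0.7·410 + 0.3·(-320) = 191
A2: 0.7·420 + 0.3·(-140) = 252
A3: 0.7·440 + 0.3·(-450) = 173
A4: 0.7·420 + 0.3·(-490) = 147
A5: 0.7·340 + 0.3·(-340) = 136
A6: 0.7·320 + 0.3·(-310) = 131
Highest Hurwicz score = 252 → A2.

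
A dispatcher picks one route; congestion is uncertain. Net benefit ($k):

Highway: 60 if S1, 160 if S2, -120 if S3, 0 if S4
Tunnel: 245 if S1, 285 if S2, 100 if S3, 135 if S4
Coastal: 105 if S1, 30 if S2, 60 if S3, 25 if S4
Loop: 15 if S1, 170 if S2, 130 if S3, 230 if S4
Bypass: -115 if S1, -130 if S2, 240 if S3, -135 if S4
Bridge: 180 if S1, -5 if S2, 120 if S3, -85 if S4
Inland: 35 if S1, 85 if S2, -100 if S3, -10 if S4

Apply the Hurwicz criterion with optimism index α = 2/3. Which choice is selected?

Highway: 2/3·160 + 1/3·(-120) = 200/3
Tunnel: 2/3·285 + 1/3·100 = 670/3
Coastal: 2/3·105 + 1/3·25 = 235/3
Loop: 2/3·230 + 1/3·15 = 475/3
Bypass: 2/3·240 + 1/3·(-135) = 115
Bridge: 2/3·180 + 1/3·(-85) = 275/3
Inland: 2/3·85 + 1/3·(-100) = 70/3
Highest Hurwicz score = 670/3 → Tunnel.

Tunnel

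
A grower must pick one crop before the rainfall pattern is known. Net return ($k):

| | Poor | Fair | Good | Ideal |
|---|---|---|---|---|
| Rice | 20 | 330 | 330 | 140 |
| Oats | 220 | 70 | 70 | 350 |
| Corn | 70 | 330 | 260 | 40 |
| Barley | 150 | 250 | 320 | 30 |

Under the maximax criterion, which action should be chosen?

Row maxima: Rice=330, Oats=350, Corn=330, Barley=320
Best best-case = 350 → Oats.

Oats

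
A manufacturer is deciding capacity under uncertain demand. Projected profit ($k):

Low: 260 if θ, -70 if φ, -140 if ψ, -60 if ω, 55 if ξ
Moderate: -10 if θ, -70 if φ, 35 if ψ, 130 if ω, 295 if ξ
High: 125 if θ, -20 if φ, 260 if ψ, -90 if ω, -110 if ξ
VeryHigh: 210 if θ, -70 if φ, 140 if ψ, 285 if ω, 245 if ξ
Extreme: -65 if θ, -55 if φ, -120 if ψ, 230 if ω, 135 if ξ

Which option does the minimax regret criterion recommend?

Column bests: θ=260, φ=-20, ψ=260, ω=285, ξ=295.
Low regrets: 0, 50, 400, 345, 240 → max 400
Moderate regrets: 270, 50, 225, 155, 0 → max 270
High regrets: 135, 0, 0, 375, 405 → max 405
VeryHigh regrets: 50, 50, 120, 0, 50 → max 120
Extreme regrets: 325, 35, 380, 55, 160 → max 380
Smallest max regret = 120 → VeryHigh.

VeryHigh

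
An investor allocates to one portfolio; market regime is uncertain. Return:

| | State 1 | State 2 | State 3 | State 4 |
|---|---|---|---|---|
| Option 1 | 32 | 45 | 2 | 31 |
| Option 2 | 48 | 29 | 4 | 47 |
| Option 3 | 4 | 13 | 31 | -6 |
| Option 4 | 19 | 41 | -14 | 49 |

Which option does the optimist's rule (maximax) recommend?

Row maxima: Option 1=45, Option 2=48, Option 3=31, Option 4=49
Best best-case = 49 → Option 4.

Option 4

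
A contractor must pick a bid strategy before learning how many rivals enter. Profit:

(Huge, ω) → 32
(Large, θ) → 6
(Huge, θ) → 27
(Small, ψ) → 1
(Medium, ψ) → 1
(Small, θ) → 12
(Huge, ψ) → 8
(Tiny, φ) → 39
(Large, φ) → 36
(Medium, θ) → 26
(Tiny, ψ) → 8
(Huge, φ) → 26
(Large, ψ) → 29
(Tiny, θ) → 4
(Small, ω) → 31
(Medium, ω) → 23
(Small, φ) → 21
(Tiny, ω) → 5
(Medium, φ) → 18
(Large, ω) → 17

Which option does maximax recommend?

Row maxima: Tiny=39, Small=31, Medium=26, Large=36, Huge=32
Best best-case = 39 → Tiny.

Tiny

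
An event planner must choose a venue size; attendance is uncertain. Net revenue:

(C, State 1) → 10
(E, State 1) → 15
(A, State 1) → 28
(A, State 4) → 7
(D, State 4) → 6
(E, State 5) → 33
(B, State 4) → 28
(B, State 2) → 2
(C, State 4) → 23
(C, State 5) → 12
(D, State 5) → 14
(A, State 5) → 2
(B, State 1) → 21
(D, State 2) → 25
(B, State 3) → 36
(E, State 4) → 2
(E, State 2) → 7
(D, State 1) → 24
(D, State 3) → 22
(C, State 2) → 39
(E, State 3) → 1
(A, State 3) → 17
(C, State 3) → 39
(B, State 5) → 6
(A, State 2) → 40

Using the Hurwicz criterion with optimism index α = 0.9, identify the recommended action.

A: 0.9·40 + 0.1·2 = 36.2
B: 0.9·36 + 0.1·2 = 32.6
C: 0.9·39 + 0.1·10 = 36.1
D: 0.9·25 + 0.1·6 = 23.1
E: 0.9·33 + 0.1·1 = 29.8
Highest Hurwicz score = 36.2 → A.

A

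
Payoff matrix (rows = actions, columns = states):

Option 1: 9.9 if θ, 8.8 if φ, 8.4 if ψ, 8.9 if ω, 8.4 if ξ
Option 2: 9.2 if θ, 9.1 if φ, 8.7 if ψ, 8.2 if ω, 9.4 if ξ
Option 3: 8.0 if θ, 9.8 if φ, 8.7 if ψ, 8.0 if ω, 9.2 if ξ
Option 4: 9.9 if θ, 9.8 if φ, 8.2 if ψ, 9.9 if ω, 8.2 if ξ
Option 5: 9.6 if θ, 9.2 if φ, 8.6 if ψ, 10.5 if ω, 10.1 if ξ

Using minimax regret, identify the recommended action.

Option 5

Column bests: θ=9.9, φ=9.8, ψ=8.7, ω=10.5, ξ=10.1.
Option 1 regrets: 0.0, 1.0, 0.3, 1.6, 1.7 → max 1.7
Option 2 regrets: 0.7, 0.7, 0.0, 2.3, 0.7 → max 2.3
Option 3 regrets: 1.9, 0.0, 0.0, 2.5, 0.9 → max 2.5
Option 4 regrets: 0.0, 0.0, 0.5, 0.6, 1.9 → max 1.9
Option 5 regrets: 0.3, 0.6, 0.1, 0.0, 0.0 → max 0.6
Smallest max regret = 0.6 → Option 5.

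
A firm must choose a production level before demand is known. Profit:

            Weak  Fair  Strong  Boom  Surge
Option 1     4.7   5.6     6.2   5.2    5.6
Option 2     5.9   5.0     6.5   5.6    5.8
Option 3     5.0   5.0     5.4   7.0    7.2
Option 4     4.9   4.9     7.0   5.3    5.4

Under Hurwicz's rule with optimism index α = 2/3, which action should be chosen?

Option 3

Option 1: 2/3·6.2 + 1/3·4.7 = 5.7
Option 2: 2/3·6.5 + 1/3·5.0 = 6
Option 3: 2/3·7.2 + 1/3·5.0 = 97/15
Option 4: 2/3·7.0 + 1/3·4.9 = 6.3
Highest Hurwicz score = 97/15 → Option 3.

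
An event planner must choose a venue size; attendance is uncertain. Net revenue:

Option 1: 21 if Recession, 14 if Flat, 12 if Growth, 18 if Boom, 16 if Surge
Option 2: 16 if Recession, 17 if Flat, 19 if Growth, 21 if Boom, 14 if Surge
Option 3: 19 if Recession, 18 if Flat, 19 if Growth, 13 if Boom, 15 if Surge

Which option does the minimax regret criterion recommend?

Option 2

Column bests: Recession=21, Flat=18, Growth=19, Boom=21, Surge=16.
Option 1 regrets: 0, 4, 7, 3, 0 → max 7
Option 2 regrets: 5, 1, 0, 0, 2 → max 5
Option 3 regrets: 2, 0, 0, 8, 1 → max 8
Smallest max regret = 5 → Option 2.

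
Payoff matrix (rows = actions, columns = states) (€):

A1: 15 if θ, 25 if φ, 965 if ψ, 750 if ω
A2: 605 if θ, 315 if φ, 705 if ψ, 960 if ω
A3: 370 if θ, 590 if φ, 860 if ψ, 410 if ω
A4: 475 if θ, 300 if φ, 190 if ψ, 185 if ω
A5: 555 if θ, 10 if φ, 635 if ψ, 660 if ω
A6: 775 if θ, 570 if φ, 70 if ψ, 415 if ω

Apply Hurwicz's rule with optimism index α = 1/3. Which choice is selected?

A3

A1: 1/3·965 + 2/3·15 = 995/3
A2: 1/3·960 + 2/3·315 = 530
A3: 1/3·860 + 2/3·370 = 1600/3
A4: 1/3·475 + 2/3·185 = 845/3
A5: 1/3·660 + 2/3·10 = 680/3
A6: 1/3·775 + 2/3·70 = 305
Highest Hurwicz score = 1600/3 → A3.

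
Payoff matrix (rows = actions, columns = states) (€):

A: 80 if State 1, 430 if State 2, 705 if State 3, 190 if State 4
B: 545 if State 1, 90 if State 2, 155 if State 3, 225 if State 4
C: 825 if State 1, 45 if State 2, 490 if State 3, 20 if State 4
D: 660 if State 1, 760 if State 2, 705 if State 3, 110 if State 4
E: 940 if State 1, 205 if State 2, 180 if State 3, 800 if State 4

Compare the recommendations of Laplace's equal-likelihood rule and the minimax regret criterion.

laplace → D; minimax regret → E (disagree)

Row averages: A=351.25, B=253.75, C=345, D=558.75, E=531.25
Highest average = 558.75 → D.
Column bests: State 1=940, State 2=760, State 3=705, State 4=800.
A regrets: 860, 330, 0, 610 → max 860
B regrets: 395, 670, 550, 575 → max 670
C regrets: 115, 715, 215, 780 → max 780
D regrets: 280, 0, 0, 690 → max 690
E regrets: 0, 555, 525, 0 → max 555
Smallest max regret = 555 → E.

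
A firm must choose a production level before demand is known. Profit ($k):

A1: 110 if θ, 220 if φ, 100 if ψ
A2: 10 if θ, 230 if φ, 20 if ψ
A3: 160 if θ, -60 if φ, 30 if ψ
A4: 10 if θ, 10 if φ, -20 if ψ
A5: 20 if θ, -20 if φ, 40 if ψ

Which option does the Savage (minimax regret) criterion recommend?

A1

Column bests: θ=160, φ=230, ψ=100.
A1 regrets: 50, 10, 0 → max 50
A2 regrets: 150, 0, 80 → max 150
A3 regrets: 0, 290, 70 → max 290
A4 regrets: 150, 220, 120 → max 220
A5 regrets: 140, 250, 60 → max 250
Smallest max regret = 50 → A1.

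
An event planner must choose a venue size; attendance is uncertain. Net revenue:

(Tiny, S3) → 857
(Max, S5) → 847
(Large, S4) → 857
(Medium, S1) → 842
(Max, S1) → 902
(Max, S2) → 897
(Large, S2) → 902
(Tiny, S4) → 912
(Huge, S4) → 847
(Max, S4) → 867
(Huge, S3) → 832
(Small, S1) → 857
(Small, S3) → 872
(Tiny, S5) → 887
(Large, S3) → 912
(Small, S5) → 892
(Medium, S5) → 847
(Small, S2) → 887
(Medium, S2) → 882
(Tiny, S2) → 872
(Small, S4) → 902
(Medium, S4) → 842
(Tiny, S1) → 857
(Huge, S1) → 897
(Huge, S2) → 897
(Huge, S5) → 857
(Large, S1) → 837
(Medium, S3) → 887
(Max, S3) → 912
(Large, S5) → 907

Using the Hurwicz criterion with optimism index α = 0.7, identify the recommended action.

Tiny: 0.7·912 + 0.3·857 = 895.5
Small: 0.7·902 + 0.3·857 = 888.5
Medium: 0.7·887 + 0.3·842 = 873.5
Large: 0.7·912 + 0.3·837 = 889.5
Huge: 0.7·897 + 0.3·832 = 877.5
Max: 0.7·912 + 0.3·847 = 892.5
Highest Hurwicz score = 895.5 → Tiny.

Tiny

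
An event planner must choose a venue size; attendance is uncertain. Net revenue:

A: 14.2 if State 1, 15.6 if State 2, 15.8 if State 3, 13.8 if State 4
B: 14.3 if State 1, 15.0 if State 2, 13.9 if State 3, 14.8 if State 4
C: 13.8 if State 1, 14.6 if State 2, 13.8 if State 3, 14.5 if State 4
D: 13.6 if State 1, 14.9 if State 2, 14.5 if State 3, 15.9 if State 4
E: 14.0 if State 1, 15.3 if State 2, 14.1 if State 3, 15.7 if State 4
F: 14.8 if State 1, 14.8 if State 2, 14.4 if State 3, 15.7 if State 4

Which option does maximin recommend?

Row minima: A=13.8, B=13.9, C=13.8, D=13.6, E=14.0, F=14.4
Best worst-case = 14.4 → F.

F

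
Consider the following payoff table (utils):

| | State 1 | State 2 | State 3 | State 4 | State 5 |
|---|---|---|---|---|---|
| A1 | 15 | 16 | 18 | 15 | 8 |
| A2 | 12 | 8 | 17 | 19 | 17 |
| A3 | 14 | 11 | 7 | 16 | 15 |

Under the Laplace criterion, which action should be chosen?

Row averages: A1=14.4, A2=14.6, A3=12.6
Highest average = 14.6 → A2.

A2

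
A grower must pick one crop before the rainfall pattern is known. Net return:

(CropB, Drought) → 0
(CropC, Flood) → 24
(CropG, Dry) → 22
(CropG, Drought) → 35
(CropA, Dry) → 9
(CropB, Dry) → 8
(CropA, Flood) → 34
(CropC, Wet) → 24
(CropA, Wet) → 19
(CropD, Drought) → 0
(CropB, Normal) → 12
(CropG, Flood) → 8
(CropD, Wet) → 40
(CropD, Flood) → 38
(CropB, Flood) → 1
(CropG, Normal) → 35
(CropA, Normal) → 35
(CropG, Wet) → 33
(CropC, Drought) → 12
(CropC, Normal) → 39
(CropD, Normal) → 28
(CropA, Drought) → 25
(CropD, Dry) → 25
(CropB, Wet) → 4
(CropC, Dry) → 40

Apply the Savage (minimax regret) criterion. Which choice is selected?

CropC

Column bests: Drought=35, Dry=40, Normal=39, Wet=40, Flood=38.
CropC regrets: 23, 0, 0, 16, 14 → max 23
CropA regrets: 10, 31, 4, 21, 4 → max 31
CropG regrets: 0, 18, 4, 7, 30 → max 30
CropB regrets: 35, 32, 27, 36, 37 → max 37
CropD regrets: 35, 15, 11, 0, 0 → max 35
Smallest max regret = 23 → CropC.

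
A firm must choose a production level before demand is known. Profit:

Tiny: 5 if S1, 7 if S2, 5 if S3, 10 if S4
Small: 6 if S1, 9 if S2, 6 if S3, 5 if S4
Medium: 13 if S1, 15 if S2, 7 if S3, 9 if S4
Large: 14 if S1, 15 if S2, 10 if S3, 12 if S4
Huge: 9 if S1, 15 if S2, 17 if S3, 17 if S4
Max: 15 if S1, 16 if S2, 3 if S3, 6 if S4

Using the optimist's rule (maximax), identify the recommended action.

Row maxima: Tiny=10, Small=9, Medium=15, Large=15, Huge=17, Max=16
Best best-case = 17 → Huge.

Huge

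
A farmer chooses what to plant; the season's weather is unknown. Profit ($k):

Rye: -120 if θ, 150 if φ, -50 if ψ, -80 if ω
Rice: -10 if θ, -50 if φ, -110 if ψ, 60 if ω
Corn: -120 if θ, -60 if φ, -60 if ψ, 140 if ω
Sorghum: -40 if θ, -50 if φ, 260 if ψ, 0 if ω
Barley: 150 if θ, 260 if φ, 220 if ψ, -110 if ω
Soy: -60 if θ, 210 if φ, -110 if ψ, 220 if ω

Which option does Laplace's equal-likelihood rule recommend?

Row averages: Rye=-25, Rice=-27.5, Corn=-25, Sorghum=42.5, Barley=130, Soy=65
Highest average = 130 → Barley.

Barley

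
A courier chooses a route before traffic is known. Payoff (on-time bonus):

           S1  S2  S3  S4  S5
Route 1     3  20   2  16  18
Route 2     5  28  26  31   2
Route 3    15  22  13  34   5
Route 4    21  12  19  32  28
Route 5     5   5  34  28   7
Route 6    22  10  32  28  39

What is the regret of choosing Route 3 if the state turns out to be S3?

21

Best payoff under S3 is 34.
Regret = 34 − 13 = 21.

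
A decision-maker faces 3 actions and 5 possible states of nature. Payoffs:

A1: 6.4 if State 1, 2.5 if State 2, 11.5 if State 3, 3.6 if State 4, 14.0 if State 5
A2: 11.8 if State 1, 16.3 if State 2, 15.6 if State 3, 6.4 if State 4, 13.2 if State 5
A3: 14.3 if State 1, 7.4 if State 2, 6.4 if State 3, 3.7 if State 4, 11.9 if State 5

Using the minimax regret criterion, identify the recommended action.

Column bests: State 1=14.3, State 2=16.3, State 3=15.6, State 4=6.4, State 5=14.0.
A1 regrets: 7.9, 13.8, 4.1, 2.8, 0.0 → max 13.8
A2 regrets: 2.5, 0.0, 0.0, 0.0, 0.8 → max 2.5
A3 regrets: 0.0, 8.9, 9.2, 2.7, 2.1 → max 9.2
Smallest max regret = 2.5 → A2.

A2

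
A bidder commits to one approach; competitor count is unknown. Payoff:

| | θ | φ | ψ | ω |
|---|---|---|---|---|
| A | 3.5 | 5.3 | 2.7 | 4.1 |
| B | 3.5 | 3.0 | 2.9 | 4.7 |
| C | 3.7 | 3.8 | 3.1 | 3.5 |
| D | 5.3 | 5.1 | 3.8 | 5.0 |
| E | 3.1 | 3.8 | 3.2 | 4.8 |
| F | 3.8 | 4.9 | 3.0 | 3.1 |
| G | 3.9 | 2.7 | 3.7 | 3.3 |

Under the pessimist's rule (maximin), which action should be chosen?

D

Row minima: A=2.7, B=2.9, C=3.1, D=3.8, E=3.1, F=3.0, G=2.7
Best worst-case = 3.8 → D.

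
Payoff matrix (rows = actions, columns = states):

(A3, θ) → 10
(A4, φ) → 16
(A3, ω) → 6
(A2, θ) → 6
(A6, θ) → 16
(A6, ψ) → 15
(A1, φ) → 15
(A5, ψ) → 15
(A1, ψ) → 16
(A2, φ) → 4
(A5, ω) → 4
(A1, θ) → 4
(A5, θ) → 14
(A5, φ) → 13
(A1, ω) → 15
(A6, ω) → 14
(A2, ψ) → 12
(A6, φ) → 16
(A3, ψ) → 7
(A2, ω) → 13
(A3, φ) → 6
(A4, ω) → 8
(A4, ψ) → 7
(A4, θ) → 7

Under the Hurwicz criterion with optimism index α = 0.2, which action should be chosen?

A1: 0.2·16 + 0.8·4 = 6.4
A2: 0.2·13 + 0.8·4 = 5.8
A3: 0.2·10 + 0.8·6 = 6.8
A4: 0.2·16 + 0.8·7 = 8.8
A5: 0.2·15 + 0.8·4 = 6.2
A6: 0.2·16 + 0.8·14 = 14.4
Highest Hurwicz score = 14.4 → A6.

A6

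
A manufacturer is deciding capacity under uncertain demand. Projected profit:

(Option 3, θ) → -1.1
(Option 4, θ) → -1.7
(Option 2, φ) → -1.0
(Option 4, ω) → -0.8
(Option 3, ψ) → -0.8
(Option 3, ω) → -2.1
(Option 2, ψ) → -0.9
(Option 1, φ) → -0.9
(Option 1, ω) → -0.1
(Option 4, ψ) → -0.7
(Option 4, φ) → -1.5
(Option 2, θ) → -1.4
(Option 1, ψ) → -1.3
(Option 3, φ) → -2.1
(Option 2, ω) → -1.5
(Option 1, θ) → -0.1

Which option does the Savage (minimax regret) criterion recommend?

Column bests: θ=-0.1, φ=-0.9, ψ=-0.7, ω=-0.1.
Option 1 regrets: 0.0, 0.0, 0.6, 0.0 → max 0.6
Option 2 regrets: 1.3, 0.1, 0.2, 1.4 → max 1.4
Option 3 regrets: 1.0, 1.2, 0.1, 2.0 → max 2.0
Option 4 regrets: 1.6, 0.6, 0.0, 0.7 → max 1.6
Smallest max regret = 0.6 → Option 1.

Option 1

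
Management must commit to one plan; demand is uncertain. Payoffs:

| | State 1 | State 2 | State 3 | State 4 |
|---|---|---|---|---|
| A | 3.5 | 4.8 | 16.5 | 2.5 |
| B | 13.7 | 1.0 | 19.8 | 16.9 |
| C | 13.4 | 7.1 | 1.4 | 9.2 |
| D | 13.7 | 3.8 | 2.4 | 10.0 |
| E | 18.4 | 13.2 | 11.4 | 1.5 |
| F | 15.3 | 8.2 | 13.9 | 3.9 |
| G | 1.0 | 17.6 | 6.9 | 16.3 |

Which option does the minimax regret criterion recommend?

Column bests: State 1=18.4, State 2=17.6, State 3=19.8, State 4=16.9.
A regrets: 14.9, 12.8, 3.3, 14.4 → max 14.9
B regrets: 4.7, 16.6, 0.0, 0.0 → max 16.6
C regrets: 5.0, 10.5, 18.4, 7.7 → max 18.4
D regrets: 4.7, 13.8, 17.4, 6.9 → max 17.4
E regrets: 0.0, 4.4, 8.4, 15.4 → max 15.4
F regrets: 3.1, 9.4, 5.9, 13.0 → max 13.0
G regrets: 17.4, 0.0, 12.9, 0.6 → max 17.4
Smallest max regret = 13.0 → F.

F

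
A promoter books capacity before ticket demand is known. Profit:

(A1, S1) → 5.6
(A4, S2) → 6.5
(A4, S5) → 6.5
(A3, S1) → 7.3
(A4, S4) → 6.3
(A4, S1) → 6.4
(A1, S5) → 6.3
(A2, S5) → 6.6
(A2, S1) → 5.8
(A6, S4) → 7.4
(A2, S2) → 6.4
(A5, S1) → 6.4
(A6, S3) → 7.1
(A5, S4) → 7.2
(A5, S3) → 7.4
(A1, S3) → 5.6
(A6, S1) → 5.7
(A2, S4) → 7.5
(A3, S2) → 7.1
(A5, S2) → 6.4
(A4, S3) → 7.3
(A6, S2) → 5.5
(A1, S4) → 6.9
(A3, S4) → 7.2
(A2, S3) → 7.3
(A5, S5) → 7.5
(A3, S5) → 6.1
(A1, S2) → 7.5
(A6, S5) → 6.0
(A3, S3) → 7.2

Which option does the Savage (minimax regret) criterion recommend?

Column bests: S1=7.3, S2=7.5, S3=7.4, S4=7.5, S5=7.5.
A1 regrets: 1.7, 0.0, 1.8, 0.6, 1.2 → max 1.8
A2 regrets: 1.5, 1.1, 0.1, 0.0, 0.9 → max 1.5
A3 regrets: 0.0, 0.4, 0.2, 0.3, 1.4 → max 1.4
A4 regrets: 0.9, 1.0, 0.1, 1.2, 1.0 → max 1.2
A5 regrets: 0.9, 1.1, 0.0, 0.3, 0.0 → max 1.1
A6 regrets: 1.6, 2.0, 0.3, 0.1, 1.5 → max 2.0
Smallest max regret = 1.1 → A5.

A5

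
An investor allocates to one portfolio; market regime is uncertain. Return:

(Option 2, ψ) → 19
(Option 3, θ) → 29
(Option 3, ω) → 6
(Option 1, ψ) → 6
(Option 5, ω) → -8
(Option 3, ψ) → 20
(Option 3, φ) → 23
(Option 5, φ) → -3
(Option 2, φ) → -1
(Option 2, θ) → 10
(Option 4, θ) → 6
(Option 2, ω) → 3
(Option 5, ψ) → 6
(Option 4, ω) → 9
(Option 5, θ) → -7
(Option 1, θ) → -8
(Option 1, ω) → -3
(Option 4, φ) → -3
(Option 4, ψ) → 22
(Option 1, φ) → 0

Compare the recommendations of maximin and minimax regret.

maximin → Option 3; minimax regret → Option 3 (agree)

Row minima: Option 1=-8, Option 2=-1, Option 3=6, Option 4=-3, Option 5=-8
Best worst-case = 6 → Option 3.
Column bests: θ=29, φ=23, ψ=22, ω=9.
Option 1 regrets: 37, 23, 16, 12 → max 37
Option 2 regrets: 19, 24, 3, 6 → max 24
Option 3 regrets: 0, 0, 2, 3 → max 3
Option 4 regrets: 23, 26, 0, 0 → max 26
Option 5 regrets: 36, 26, 16, 17 → max 36
Smallest max regret = 3 → Option 3.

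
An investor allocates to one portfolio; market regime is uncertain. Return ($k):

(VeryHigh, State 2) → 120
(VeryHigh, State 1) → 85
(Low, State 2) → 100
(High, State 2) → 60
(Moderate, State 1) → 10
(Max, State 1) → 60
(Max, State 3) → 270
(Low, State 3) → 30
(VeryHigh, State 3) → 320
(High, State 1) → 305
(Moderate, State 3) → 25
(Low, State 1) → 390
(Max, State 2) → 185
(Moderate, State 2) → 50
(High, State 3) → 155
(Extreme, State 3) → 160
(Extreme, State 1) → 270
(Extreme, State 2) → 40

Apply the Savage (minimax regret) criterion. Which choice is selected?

Column bests: State 1=390, State 2=185, State 3=320.
Low regrets: 0, 85, 290 → max 290
Moderate regrets: 380, 135, 295 → max 380
High regrets: 85, 125, 165 → max 165
VeryHigh regrets: 305, 65, 0 → max 305
Extreme regrets: 120, 145, 160 → max 160
Max regrets: 330, 0, 50 → max 330
Smallest max regret = 160 → Extreme.

Extreme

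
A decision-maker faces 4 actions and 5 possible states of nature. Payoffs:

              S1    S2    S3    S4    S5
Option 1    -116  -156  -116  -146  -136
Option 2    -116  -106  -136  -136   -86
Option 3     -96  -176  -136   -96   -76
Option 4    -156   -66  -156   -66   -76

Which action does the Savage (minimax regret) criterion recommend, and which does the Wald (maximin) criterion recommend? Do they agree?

minimax regret → Option 4; maximin → Option 2 (disagree)

Column bests: S1=-96, S2=-66, S3=-116, S4=-66, S5=-76.
Option 1 regrets: 20, 90, 0, 80, 60 → max 90
Option 2 regrets: 20, 40, 20, 70, 10 → max 70
Option 3 regrets: 0, 110, 20, 30, 0 → max 110
Option 4 regrets: 60, 0, 40, 0, 0 → max 60
Smallest max regret = 60 → Option 4.
Row minima: Option 1=-156, Option 2=-136, Option 3=-176, Option 4=-156
Best worst-case = -136 → Option 2.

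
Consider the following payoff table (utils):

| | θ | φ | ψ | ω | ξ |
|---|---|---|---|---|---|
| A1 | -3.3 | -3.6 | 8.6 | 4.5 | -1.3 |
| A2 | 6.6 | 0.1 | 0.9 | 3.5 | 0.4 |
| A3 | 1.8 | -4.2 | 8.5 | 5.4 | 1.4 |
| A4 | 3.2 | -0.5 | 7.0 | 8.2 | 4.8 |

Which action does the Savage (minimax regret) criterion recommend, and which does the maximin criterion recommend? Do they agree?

minimax regret → A4; maximin → A2 (disagree)

Column bests: θ=6.6, φ=0.1, ψ=8.6, ω=8.2, ξ=4.8.
A1 regrets: 9.9, 3.7, 0.0, 3.7, 6.1 → max 9.9
A2 regrets: 0.0, 0.0, 7.7, 4.7, 4.4 → max 7.7
A3 regrets: 4.8, 4.3, 0.1, 2.8, 3.4 → max 4.8
A4 regrets: 3.4, 0.6, 1.6, 0.0, 0.0 → max 3.4
Smallest max regret = 3.4 → A4.
Row minima: A1=-3.6, A2=0.1, A3=-4.2, A4=-0.5
Best worst-case = 0.1 → A2.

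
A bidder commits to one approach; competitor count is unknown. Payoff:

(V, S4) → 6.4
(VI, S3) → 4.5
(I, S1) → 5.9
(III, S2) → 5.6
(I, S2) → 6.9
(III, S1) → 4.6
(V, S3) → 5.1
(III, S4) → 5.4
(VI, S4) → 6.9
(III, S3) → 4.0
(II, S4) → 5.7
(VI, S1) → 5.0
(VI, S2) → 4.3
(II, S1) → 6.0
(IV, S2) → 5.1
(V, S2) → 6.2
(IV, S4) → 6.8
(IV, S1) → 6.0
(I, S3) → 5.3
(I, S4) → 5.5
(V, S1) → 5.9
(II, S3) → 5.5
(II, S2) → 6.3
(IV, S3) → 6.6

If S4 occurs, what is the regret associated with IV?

Best payoff under S4 is 6.9.
Regret = 6.9 − 6.8 = 0.1.

0.1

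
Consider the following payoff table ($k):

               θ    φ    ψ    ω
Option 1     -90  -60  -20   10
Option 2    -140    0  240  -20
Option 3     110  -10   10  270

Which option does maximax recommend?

Option 3

Row maxima: Option 1=10, Option 2=240, Option 3=270
Best best-case = 270 → Option 3.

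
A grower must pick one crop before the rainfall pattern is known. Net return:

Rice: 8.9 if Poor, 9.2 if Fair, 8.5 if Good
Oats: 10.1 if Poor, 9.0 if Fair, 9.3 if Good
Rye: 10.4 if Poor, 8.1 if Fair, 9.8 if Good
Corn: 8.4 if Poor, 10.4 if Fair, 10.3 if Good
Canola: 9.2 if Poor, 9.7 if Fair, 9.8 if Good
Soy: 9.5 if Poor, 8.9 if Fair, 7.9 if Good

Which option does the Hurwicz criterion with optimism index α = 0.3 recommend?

Rice: 0.3·9.2 + 0.7·8.5 = 8.71
Oats: 0.3·10.1 + 0.7·9.0 = 9.33
Rye: 0.3·10.4 + 0.7·8.1 = 8.79
Corn: 0.3·10.4 + 0.7·8.4 = 9
Canola: 0.3·9.8 + 0.7·9.2 = 9.38
Soy: 0.3·9.5 + 0.7·7.9 = 8.38
Highest Hurwicz score = 9.38 → Canola.

Canola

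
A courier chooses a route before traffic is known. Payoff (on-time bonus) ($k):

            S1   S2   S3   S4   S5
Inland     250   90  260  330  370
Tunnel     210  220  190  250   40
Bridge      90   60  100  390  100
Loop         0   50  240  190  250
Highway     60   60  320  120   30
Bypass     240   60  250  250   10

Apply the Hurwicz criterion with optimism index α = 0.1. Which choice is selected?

Inland: 0.1·370 + 0.9·90 = 118
Tunnel: 0.1·250 + 0.9·40 = 61
Bridge: 0.1·390 + 0.9·60 = 93
Loop: 0.1·250 + 0.9·0 = 25
Highway: 0.1·320 + 0.9·30 = 59
Bypass: 0.1·250 + 0.9·10 = 34
Highest Hurwicz score = 118 → Inland.

Inland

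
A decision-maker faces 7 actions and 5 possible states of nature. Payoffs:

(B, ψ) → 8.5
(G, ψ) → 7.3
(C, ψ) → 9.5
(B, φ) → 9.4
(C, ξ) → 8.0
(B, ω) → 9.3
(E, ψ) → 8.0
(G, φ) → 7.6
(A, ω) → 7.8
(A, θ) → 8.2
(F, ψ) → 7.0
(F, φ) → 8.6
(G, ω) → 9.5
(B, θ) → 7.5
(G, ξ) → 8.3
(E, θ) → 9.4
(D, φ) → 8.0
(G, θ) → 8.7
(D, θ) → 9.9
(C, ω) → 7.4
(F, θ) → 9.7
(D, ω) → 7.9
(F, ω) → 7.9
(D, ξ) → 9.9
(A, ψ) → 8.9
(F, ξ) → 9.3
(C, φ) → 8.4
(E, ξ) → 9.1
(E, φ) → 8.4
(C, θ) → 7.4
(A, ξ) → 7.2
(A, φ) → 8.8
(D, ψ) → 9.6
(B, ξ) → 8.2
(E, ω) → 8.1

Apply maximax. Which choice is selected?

D

Row maxima: A=8.9, B=9.4, C=9.5, D=9.9, E=9.4, F=9.7, G=9.5
Best best-case = 9.9 → D.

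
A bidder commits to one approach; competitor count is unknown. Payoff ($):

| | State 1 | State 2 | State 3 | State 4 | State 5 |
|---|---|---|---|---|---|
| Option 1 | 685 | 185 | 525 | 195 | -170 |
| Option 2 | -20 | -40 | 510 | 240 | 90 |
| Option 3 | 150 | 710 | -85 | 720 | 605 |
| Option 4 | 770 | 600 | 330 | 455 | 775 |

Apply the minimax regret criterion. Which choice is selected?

Option 4

Column bests: State 1=770, State 2=710, State 3=525, State 4=720, State 5=775.
Option 1 regrets: 85, 525, 0, 525, 945 → max 945
Option 2 regrets: 790, 750, 15, 480, 685 → max 790
Option 3 regrets: 620, 0, 610, 0, 170 → max 620
Option 4 regrets: 0, 110, 195, 265, 0 → max 265
Smallest max regret = 265 → Option 4.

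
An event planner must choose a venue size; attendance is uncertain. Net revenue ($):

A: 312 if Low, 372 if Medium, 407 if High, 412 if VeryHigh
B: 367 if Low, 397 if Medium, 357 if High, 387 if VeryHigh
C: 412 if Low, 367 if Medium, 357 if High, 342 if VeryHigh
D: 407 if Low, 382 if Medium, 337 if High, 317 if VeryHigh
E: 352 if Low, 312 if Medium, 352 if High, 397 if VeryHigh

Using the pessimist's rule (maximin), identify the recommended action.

B

Row minima: A=312, B=357, C=342, D=317, E=312
Best worst-case = 357 → B.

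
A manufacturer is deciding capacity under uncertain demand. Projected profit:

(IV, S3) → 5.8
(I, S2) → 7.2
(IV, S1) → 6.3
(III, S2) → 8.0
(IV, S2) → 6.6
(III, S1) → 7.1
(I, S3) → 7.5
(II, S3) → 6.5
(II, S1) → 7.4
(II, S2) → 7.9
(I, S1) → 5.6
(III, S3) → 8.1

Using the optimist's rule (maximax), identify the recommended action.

Row maxima: I=7.5, II=7.9, III=8.1, IV=6.6
Best best-case = 8.1 → III.

III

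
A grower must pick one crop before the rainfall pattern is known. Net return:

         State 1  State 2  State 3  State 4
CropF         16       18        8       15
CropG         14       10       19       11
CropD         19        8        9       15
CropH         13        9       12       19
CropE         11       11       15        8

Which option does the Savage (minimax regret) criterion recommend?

Column bests: State 1=19, State 2=18, State 3=19, State 4=19.
CropF regrets: 3, 0, 11, 4 → max 11
CropG regrets: 5, 8, 0, 8 → max 8
CropD regrets: 0, 10, 10, 4 → max 10
CropH regrets: 6, 9, 7, 0 → max 9
CropE regrets: 8, 7, 4, 11 → max 11
Smallest max regret = 8 → CropG.

CropG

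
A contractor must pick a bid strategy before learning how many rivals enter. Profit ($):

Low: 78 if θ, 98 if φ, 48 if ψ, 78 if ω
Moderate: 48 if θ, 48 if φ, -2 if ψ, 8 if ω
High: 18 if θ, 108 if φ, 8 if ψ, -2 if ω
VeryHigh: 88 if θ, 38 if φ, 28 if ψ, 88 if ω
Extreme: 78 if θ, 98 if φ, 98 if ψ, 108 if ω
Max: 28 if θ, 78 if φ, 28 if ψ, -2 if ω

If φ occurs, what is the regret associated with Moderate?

60

Best payoff under φ is 108.
Regret = 108 − 48 = 60.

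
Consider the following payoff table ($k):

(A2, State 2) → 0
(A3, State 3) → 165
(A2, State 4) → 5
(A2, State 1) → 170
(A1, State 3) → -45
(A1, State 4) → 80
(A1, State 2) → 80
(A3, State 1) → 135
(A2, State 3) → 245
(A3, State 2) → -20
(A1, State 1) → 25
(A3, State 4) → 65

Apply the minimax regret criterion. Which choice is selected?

A2

Column bests: State 1=170, State 2=80, State 3=245, State 4=80.
A1 regrets: 145, 0, 290, 0 → max 290
A2 regrets: 0, 80, 0, 75 → max 80
A3 regrets: 35, 100, 80, 15 → max 100
Smallest max regret = 80 → A2.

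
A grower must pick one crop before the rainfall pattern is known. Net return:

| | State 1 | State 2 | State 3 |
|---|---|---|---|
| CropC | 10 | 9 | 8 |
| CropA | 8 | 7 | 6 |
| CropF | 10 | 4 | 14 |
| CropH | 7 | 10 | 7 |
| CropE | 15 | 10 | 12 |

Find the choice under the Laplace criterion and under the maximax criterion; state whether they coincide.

Row averages: CropC=9, CropA=7, CropF=28/3, CropH=8, CropE=37/3
Highest average = 37/3 → CropE.
Row maxima: CropC=10, CropA=8, CropF=14, CropH=10, CropE=15
Best best-case = 15 → CropE.

laplace → CropE; maximax → CropE (agree)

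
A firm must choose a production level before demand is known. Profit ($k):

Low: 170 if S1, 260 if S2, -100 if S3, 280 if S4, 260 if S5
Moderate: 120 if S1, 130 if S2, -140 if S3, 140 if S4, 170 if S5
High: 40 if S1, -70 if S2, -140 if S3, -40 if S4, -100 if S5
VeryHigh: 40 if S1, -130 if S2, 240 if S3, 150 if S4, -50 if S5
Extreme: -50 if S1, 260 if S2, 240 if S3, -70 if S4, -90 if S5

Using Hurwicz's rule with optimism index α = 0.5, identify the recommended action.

Low: 0.5·280 + 0.5·(-100) = 90
Moderate: 0.5·170 + 0.5·(-140) = 15
High: 0.5·40 + 0.5·(-140) = -50
VeryHigh: 0.5·240 + 0.5·(-130) = 55
Extreme: 0.5·260 + 0.5·(-90) = 85
Highest Hurwicz score = 90 → Low.

Low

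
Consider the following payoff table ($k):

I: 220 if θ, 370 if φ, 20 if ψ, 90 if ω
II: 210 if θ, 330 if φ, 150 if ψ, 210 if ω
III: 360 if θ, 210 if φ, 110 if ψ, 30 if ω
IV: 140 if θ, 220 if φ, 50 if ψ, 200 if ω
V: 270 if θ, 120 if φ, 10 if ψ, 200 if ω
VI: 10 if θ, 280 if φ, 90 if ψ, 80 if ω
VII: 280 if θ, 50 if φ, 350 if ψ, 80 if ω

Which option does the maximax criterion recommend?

I

Row maxima: I=370, II=330, III=360, IV=220, V=270, VI=280, VII=350
Best best-case = 370 → I.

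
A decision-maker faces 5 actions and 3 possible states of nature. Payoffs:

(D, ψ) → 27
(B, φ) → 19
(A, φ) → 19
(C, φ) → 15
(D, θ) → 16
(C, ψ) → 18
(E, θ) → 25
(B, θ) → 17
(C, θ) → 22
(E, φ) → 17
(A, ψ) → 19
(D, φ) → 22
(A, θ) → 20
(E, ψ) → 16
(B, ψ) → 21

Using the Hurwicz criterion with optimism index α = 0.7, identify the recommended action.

A: 0.7·20 + 0.3·19 = 19.7
B: 0.7·21 + 0.3·17 = 19.8
C: 0.7·22 + 0.3·15 = 19.9
D: 0.7·27 + 0.3·16 = 23.7
E: 0.7·25 + 0.3·16 = 22.3
Highest Hurwicz score = 23.7 → D.

D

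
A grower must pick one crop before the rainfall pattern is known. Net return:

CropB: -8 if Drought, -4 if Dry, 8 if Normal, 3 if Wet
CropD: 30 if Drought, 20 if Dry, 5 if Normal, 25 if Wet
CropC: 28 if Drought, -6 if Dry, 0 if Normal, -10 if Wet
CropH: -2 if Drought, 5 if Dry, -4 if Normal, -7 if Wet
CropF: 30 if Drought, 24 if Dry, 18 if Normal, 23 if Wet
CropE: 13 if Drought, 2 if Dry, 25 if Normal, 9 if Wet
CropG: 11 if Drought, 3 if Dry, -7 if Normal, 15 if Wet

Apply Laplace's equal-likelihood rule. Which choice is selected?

CropF

Row averages: CropB=-0.25, CropD=20, CropC=3, CropH=-2, CropF=23.75, CropE=12.25, CropG=5.5
Highest average = 23.75 → CropF.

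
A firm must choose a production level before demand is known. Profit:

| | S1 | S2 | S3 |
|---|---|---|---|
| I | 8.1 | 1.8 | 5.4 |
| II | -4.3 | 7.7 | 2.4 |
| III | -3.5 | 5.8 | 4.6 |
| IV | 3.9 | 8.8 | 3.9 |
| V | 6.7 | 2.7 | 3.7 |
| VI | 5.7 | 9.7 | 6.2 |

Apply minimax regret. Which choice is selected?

VI

Column bests: S1=8.1, S2=9.7, S3=6.2.
I regrets: 0.0, 7.9, 0.8 → max 7.9
II regrets: 12.4, 2.0, 3.8 → max 12.4
III regrets: 11.6, 3.9, 1.6 → max 11.6
IV regrets: 4.2, 0.9, 2.3 → max 4.2
V regrets: 1.4, 7.0, 2.5 → max 7.0
VI regrets: 2.4, 0.0, 0.0 → max 2.4
Smallest max regret = 2.4 → VI.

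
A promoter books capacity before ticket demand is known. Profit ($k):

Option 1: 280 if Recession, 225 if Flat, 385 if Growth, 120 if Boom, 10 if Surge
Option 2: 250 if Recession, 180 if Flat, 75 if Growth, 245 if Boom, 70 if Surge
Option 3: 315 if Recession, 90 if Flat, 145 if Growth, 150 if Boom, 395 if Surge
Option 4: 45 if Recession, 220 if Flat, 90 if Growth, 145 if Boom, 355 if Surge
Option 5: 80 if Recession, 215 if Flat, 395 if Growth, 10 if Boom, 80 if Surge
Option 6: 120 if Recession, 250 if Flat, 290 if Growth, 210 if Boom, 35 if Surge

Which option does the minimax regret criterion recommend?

Option 3

Column bests: Recession=315, Flat=250, Growth=395, Boom=245, Surge=395.
Option 1 regrets: 35, 25, 10, 125, 385 → max 385
Option 2 regrets: 65, 70, 320, 0, 325 → max 325
Option 3 regrets: 0, 160, 250, 95, 0 → max 250
Option 4 regrets: 270, 30, 305, 100, 40 → max 305
Option 5 regrets: 235, 35, 0, 235, 315 → max 315
Option 6 regrets: 195, 0, 105, 35, 360 → max 360
Smallest max regret = 250 → Option 3.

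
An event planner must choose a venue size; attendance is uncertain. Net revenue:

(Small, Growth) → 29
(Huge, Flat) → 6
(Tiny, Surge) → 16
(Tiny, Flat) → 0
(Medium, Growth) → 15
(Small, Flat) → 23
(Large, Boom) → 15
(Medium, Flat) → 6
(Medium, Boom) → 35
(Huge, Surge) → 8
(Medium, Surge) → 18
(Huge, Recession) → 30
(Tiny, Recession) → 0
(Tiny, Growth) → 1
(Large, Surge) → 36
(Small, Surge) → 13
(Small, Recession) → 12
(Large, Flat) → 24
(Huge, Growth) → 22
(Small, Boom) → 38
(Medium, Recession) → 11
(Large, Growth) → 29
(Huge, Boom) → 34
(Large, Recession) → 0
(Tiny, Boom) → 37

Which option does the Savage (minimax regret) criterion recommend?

Column bests: Recession=30, Flat=24, Growth=29, Boom=38, Surge=36.
Tiny regrets: 30, 24, 28, 1, 20 → max 30
Small regrets: 18, 1, 0, 0, 23 → max 23
Medium regrets: 19, 18, 14, 3, 18 → max 19
Large regrets: 30, 0, 0, 23, 0 → max 30
Huge regrets: 0, 18, 7, 4, 28 → max 28
Smallest max regret = 19 → Medium.

Medium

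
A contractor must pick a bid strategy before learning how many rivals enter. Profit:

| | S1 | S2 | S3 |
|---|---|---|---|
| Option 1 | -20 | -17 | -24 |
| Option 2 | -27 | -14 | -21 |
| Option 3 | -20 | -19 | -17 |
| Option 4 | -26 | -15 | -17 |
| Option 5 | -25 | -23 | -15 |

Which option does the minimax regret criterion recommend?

Column bests: S1=-20, S2=-14, S3=-15.
Option 1 regrets: 0, 3, 9 → max 9
Option 2 regrets: 7, 0, 6 → max 7
Option 3 regrets: 0, 5, 2 → max 5
Option 4 regrets: 6, 1, 2 → max 6
Option 5 regrets: 5, 9, 0 → max 9
Smallest max regret = 5 → Option 3.

Option 3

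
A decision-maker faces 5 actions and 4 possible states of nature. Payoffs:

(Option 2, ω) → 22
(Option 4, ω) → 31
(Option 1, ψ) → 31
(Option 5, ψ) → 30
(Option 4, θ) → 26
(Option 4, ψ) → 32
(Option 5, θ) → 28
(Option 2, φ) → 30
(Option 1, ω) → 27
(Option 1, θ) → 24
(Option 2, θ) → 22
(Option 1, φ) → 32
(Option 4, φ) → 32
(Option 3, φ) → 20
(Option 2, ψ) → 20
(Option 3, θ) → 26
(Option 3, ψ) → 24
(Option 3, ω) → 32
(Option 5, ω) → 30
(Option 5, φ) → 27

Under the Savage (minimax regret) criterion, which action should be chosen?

Column bests: θ=28, φ=32, ψ=32, ω=32.
Option 1 regrets: 4, 0, 1, 5 → max 5
Option 2 regrets: 6, 2, 12, 10 → max 12
Option 3 regrets: 2, 12, 8, 0 → max 12
Option 4 regrets: 2, 0, 0, 1 → max 2
Option 5 regrets: 0, 5, 2, 2 → max 5
Smallest max regret = 2 → Option 4.

Option 4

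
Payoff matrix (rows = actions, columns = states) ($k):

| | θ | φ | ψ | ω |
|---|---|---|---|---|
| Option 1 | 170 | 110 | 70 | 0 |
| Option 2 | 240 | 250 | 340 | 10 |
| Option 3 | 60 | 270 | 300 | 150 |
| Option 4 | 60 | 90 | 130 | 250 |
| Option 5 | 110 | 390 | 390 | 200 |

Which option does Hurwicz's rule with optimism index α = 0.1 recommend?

Option 5

Option 1: 0.1·170 + 0.9·0 = 17
Option 2: 0.1·340 + 0.9·10 = 43
Option 3: 0.1·300 + 0.9·60 = 84
Option 4: 0.1·250 + 0.9·60 = 79
Option 5: 0.1·390 + 0.9·110 = 138
Highest Hurwicz score = 138 → Option 5.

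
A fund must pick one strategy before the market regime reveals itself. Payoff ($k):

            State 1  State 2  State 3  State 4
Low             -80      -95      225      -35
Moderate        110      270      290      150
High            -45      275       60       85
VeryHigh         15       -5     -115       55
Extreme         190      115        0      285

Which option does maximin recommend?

Row minima: Low=-95, Moderate=110, High=-45, VeryHigh=-115, Extreme=0
Best worst-case = 110 → Moderate.

Moderate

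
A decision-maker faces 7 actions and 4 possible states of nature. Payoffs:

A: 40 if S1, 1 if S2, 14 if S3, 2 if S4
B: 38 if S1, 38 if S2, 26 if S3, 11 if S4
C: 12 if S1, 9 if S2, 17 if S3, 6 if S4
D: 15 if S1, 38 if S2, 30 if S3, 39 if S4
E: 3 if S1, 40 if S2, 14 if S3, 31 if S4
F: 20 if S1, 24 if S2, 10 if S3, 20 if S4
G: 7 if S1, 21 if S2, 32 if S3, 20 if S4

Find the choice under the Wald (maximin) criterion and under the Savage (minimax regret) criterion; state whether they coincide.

maximin → D; minimax regret → F (disagree)

Row minima: A=1, B=11, C=6, D=15, E=3, F=10, G=7
Best worst-case = 15 → D.
Column bests: S1=40, S2=40, S3=32, S4=39.
A regrets: 0, 39, 18, 37 → max 39
B regrets: 2, 2, 6, 28 → max 28
C regrets: 28, 31, 15, 33 → max 33
D regrets: 25, 2, 2, 0 → max 25
E regrets: 37, 0, 18, 8 → max 37
F regrets: 20, 16, 22, 19 → max 22
G regrets: 33, 19, 0, 19 → max 33
Smallest max regret = 22 → F.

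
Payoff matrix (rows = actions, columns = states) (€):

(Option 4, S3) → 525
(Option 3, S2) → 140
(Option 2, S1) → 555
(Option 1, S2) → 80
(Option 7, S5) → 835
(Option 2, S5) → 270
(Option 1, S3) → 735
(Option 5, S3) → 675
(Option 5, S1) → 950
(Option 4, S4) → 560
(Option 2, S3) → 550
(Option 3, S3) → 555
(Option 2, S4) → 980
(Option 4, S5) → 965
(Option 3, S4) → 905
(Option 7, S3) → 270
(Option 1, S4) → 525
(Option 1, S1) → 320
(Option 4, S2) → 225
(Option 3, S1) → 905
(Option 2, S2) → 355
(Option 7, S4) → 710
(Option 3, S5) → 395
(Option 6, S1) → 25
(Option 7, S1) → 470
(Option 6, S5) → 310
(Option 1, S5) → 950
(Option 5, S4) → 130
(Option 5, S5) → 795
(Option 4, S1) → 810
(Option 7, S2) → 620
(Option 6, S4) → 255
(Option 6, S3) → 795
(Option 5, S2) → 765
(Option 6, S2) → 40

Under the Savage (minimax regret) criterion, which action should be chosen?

Column bests: S1=950, S2=765, S3=795, S4=980, S5=965.
Option 1 regrets: 630, 685, 60, 455, 15 → max 685
Option 2 regrets: 395, 410, 245, 0, 695 → max 695
Option 3 regrets: 45, 625, 240, 75, 570 → max 625
Option 4 regrets: 140, 540, 270, 420, 0 → max 540
Option 5 regrets: 0, 0, 120, 850, 170 → max 850
Option 6 regrets: 925, 725, 0, 725, 655 → max 925
Option 7 regrets: 480, 145, 525, 270, 130 → max 525
Smallest max regret = 525 → Option 7.

Option 7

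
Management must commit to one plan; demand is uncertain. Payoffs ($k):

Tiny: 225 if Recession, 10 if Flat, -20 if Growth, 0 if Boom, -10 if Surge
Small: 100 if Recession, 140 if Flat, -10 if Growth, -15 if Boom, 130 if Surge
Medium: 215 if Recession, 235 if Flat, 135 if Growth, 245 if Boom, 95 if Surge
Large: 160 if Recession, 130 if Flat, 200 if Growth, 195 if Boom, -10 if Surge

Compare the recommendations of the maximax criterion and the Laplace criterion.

maximax → Medium; laplace → Medium (agree)

Row maxima: Tiny=225, Small=140, Medium=245, Large=200
Best best-case = 245 → Medium.
Row averages: Tiny=41, Small=69, Medium=185, Large=135
Highest average = 185 → Medium.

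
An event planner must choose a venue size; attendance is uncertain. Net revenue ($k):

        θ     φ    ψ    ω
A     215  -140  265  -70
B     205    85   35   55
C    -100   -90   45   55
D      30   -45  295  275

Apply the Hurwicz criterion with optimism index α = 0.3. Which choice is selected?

B

A: 0.3·265 + 0.7·(-140) = -18.5
B: 0.3·205 + 0.7·35 = 86
C: 0.3·55 + 0.7·(-100) = -53.5
D: 0.3·295 + 0.7·(-45) = 57
Highest Hurwicz score = 86 → B.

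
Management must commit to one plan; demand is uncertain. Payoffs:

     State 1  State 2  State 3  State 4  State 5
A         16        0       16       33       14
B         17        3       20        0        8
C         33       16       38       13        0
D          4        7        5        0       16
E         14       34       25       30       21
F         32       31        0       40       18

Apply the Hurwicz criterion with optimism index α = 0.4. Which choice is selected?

E

A: 0.4·33 + 0.6·0 = 13.2
B: 0.4·20 + 0.6·0 = 8
C: 0.4·38 + 0.6·0 = 15.2
D: 0.4·16 + 0.6·0 = 6.4
E: 0.4·34 + 0.6·14 = 22
F: 0.4·40 + 0.6·0 = 16
Highest Hurwicz score = 22 → E.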